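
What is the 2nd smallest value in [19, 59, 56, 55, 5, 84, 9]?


Sort ascending: [5, 9, 19, 55, 56, 59, 84]
The 2nd element (1-indexed) is at index 1.
Value = 9
Final answer: 9


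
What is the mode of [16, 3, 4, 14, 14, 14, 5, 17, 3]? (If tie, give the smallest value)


Count the frequency of each value:
  3 appears 2 time(s)
  4 appears 1 time(s)
  5 appears 1 time(s)
  14 appears 3 time(s)
  16 appears 1 time(s)
  17 appears 1 time(s)
Maximum frequency is 3.
Only 14 reaches that frequency, so it is the mode.
Final answer: 14


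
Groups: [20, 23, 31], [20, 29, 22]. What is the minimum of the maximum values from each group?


Find max of each group:
  Group 1: [20, 23, 31] -> max = 31
  Group 2: [20, 29, 22] -> max = 29
Maxes: [31, 29]
Minimum of maxes = 29
Final answer: 29


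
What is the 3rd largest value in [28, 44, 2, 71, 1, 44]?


Sort descending: [71, 44, 44, 28, 2, 1]
The 3rd element (1-indexed) is at index 2.
Value = 44
Final answer: 44


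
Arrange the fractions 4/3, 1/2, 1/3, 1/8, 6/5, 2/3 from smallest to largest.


Convert to decimal for comparison:
  4/3 = 1.3333
  1/2 = 0.5
  1/3 = 0.3333
  1/8 = 0.125
  6/5 = 1.2
  2/3 = 0.6667
Decimals in increasing order: 0.125 < 0.3333 < 0.5 < 0.6667 < 1.2 < 1.3333
Writing each back as its fraction gives the sorted order.
Final answer: 1/8, 1/3, 1/2, 2/3, 6/5, 4/3


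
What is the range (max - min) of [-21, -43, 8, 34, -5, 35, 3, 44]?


Maximum value: 44
Minimum value: -43
Range = 44 - (-43) = 87
Final answer: 87


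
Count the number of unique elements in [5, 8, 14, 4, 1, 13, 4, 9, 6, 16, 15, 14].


List all unique values:
Distinct values: [1, 4, 5, 6, 8, 9, 13, 14, 15, 16]
Count = 10
Final answer: 10


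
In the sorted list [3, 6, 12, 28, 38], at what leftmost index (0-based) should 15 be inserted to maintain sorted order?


List is sorted: [3, 6, 12, 28, 38]
We need the leftmost position where 15 can be inserted, i.e. the first index whose element is >= 15 (or the end of the list if none is).
Binary search with low=0, high=5 (0-based indices):
  low=0, high=5, mid=2: a[2]=12 < 15, so low = 3
  low=3, high=5, mid=4: a[4]=38 >= 15, so high = 4
  low=3, high=4, mid=3: a[3]=28 >= 15, so high = 3
Now low = high = 3, so the insertion index is 3.
Final answer: 3


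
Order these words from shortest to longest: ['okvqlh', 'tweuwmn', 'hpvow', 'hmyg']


Compute lengths:
  'okvqlh' has length 6
  'tweuwmn' has length 7
  'hpvow' has length 5
  'hmyg' has length 4
Lengths in increasing order: 4 < 5 < 6 < 7
Listing the words in that order gives the answer.
Final answer: ['hmyg', 'hpvow', 'okvqlh', 'tweuwmn']


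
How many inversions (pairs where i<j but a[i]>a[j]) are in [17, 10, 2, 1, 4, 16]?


For each element, count the later elements that are smaller than it:
  17 (index 0): smaller elements after it = [10, 2, 1, 4, 16] -> 5
  10 (index 1): smaller elements after it = [2, 1, 4] -> 3
  2 (index 2): smaller elements after it = [1] -> 1
  1 (index 3): smaller elements after it = [] -> 0
  4 (index 4): smaller elements after it = [] -> 0
Total inversions = 5 + 3 + 1 + 0 + 0 = 9
Final answer: 9


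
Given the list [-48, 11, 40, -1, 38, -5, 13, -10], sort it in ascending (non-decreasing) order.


Original list: [-48, 11, 40, -1, 38, -5, 13, -10]
Repeatedly take the smallest remaining element:
  Remaining [-48, 11, 40, -1, 38, -5, 13, -10] -> smallest is -48
  Remaining [11, 40, -1, 38, -5, 13, -10] -> smallest is -10
  Remaining [11, 40, -1, 38, -5, 13] -> smallest is -5
  Remaining [11, 40, -1, 38, 13] -> smallest is -1
  Remaining [11, 40, 38, 13] -> smallest is 11
  Remaining [40, 38, 13] -> smallest is 13
  Remaining [40, 38] -> smallest is 38
  Remaining [40] -> smallest is 40
Collecting the picks in order gives the sorted list.
Final answer: [-48, -10, -5, -1, 11, 13, 38, 40]


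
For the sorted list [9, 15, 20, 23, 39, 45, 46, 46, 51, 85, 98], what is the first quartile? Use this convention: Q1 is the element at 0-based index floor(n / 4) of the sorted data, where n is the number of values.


The list has n = 11 elements.
Q1 index = floor(11 / 4) = floor(2.75) = 2
Counting from index 0 in the sorted data, the element at index 2 is 20.
Final answer: 20


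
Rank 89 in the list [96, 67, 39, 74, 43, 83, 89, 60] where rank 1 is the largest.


Sort descending: [96, 89, 83, 74, 67, 60, 43, 39]
Find 89 in the sorted list.
89 is at position 2.
Final answer: 2


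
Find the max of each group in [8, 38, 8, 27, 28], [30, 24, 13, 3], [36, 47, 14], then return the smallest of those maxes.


Find max of each group:
  Group 1: [8, 38, 8, 27, 28] -> max = 38
  Group 2: [30, 24, 13, 3] -> max = 30
  Group 3: [36, 47, 14] -> max = 47
Maxes: [38, 30, 47]
Minimum of maxes = 30
Final answer: 30


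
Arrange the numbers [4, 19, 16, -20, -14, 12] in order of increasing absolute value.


Compute absolute values:
  |4| = 4
  |19| = 19
  |16| = 16
  |-20| = 20
  |-14| = 14
  |12| = 12
Absolute values in increasing order: 4 < 12 < 14 < 16 < 19 < 20
Listing the original numbers in that order gives the answer.
Final answer: [4, 12, -14, 16, 19, -20]


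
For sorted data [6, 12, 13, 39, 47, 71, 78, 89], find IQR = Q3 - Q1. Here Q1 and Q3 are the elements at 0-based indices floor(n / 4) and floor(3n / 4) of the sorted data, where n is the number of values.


The data has n = 8 elements.
Q1 index = floor(8 / 4) = floor(2) = 2; Q3 index = floor(3 * 8 / 4) = floor(6) = 6
Q1 = element at index 2 = 13
Q3 = element at index 6 = 78
IQR = 78 - 13 = 65
Final answer: 65


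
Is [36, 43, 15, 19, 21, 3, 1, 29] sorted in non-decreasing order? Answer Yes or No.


Check consecutive pairs:
  36 <= 43? True
  43 <= 15? False
  15 <= 19? True
  19 <= 21? True
  21 <= 3? False
  3 <= 1? False
  1 <= 29? True
3 consecutive pair(s) are out of order, so the list is not sorted.
Final answer: No


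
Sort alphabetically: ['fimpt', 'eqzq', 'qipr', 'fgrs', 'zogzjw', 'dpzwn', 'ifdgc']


Compare strings character by character (the first differing letter decides):
  'dpzwn' < 'eqzq' since 'd' < 'e' at position 1
  'eqzq' < 'fgrs' since 'e' < 'f' at position 1
  'fgrs' < 'fimpt' since 'g' < 'i' at position 2
  'fimpt' < 'ifdgc' since 'f' < 'i' at position 1
  'ifdgc' < 'qipr' since 'i' < 'q' at position 1
  'qipr' < 'zogzjw' since 'q' < 'z' at position 1
Chaining these comparisons gives the alphabetical order.
Final answer: ['dpzwn', 'eqzq', 'fgrs', 'fimpt', 'ifdgc', 'qipr', 'zogzjw']


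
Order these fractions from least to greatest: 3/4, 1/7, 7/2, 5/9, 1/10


Convert to decimal for comparison:
  3/4 = 0.75
  1/7 = 0.1429
  7/2 = 3.5
  5/9 = 0.5556
  1/10 = 0.1
Decimals in increasing order: 0.1 < 0.1429 < 0.5556 < 0.75 < 3.5
Writing each back as its fraction gives the sorted order.
Final answer: 1/10, 1/7, 5/9, 3/4, 7/2


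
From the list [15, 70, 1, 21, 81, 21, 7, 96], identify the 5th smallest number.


Sort ascending: [1, 7, 15, 21, 21, 70, 81, 96]
The 5th element (1-indexed) is at index 4.
Value = 21
Final answer: 21


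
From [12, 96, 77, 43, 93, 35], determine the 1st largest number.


Sort descending: [96, 93, 77, 43, 35, 12]
The 1st element (1-indexed) is at index 0.
Value = 96
Final answer: 96


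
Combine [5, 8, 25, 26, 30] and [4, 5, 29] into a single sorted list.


List A: [5, 8, 25, 26, 30]
List B: [4, 5, 29]
Repeatedly compare the front elements and take the smaller:
  5 vs 4 -> take 4
  5 vs 5 -> take 5
  8 vs 5 -> take 5
  8 vs 29 -> take 8
  25 vs 29 -> take 25
  26 vs 29 -> take 26
  30 vs 29 -> take 29
  B is exhausted; append the rest of A: [30]
Final answer: [4, 5, 5, 8, 25, 26, 29, 30]


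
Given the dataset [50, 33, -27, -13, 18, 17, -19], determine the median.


First, sort the list: [-27, -19, -13, 17, 18, 33, 50]
The list has 7 elements (odd count).
The middle index is 3 (0-based), and the element there is 17.
Final answer: 17


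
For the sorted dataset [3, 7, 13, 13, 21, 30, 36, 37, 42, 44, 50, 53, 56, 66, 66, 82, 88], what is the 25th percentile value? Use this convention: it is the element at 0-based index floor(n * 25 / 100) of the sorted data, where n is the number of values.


The dataset has n = 17 elements.
Index = floor(17 * 25 / 100) = floor(425 / 100) = floor(4.25) = 4
Counting from index 0 in the sorted data, the element at index 4 is 21.
Final answer: 21


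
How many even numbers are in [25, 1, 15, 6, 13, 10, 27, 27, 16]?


Check each element:
  25 is odd
  1 is odd
  15 is odd
  6 is even
  13 is odd
  10 is even
  27 is odd
  27 is odd
  16 is even
Evens: [6, 10, 16]
Count of evens = 3
Final answer: 3


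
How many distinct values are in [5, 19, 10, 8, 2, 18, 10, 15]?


List all unique values:
Distinct values: [2, 5, 8, 10, 15, 18, 19]
Count = 7
Final answer: 7


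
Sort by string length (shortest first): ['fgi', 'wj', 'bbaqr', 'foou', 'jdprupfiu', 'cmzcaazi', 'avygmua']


Compute lengths:
  'fgi' has length 3
  'wj' has length 2
  'bbaqr' has length 5
  'foou' has length 4
  'jdprupfiu' has length 9
  'cmzcaazi' has length 8
  'avygmua' has length 7
Lengths in increasing order: 2 < 3 < 4 < 5 < 7 < 8 < 9
Listing the words in that order gives the answer.
Final answer: ['wj', 'fgi', 'foou', 'bbaqr', 'avygmua', 'cmzcaazi', 'jdprupfiu']


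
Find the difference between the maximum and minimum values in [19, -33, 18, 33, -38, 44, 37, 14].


Maximum value: 44
Minimum value: -38
Range = 44 - (-38) = 82
Final answer: 82


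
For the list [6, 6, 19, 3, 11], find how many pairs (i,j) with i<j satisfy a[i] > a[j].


For each element, count the later elements that are smaller than it:
  6 (index 0): smaller elements after it = [3] -> 1
  6 (index 1): smaller elements after it = [3] -> 1
  19 (index 2): smaller elements after it = [3, 11] -> 2
  3 (index 3): smaller elements after it = [] -> 0
Total inversions = 1 + 1 + 2 + 0 = 4
Final answer: 4


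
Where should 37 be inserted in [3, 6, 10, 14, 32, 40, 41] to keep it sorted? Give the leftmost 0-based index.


List is sorted: [3, 6, 10, 14, 32, 40, 41]
We need the leftmost position where 37 can be inserted, i.e. the first index whose element is >= 37 (or the end of the list if none is).
Binary search with low=0, high=7 (0-based indices):
  low=0, high=7, mid=3: a[3]=14 < 37, so low = 4
  low=4, high=7, mid=5: a[5]=40 >= 37, so high = 5
  low=4, high=5, mid=4: a[4]=32 < 37, so low = 5
Now low = high = 5, so the insertion index is 5.
Final answer: 5


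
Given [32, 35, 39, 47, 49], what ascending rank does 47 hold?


Sort ascending: [32, 35, 39, 47, 49]
Find 47 in the sorted list.
47 is at position 4 (1-indexed).
Final answer: 4


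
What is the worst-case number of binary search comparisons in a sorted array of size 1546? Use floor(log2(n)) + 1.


Binary search halves the search space each step.
Maximum comparisons = floor(log2(1546)) + 1
log2(1546) = 10.5943
floor(log2(1546)) = 10, so 10 + 1 = 11
Final answer: 11


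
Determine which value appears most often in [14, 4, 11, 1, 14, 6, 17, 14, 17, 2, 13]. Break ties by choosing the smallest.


Count the frequency of each value:
  1 appears 1 time(s)
  2 appears 1 time(s)
  4 appears 1 time(s)
  6 appears 1 time(s)
  11 appears 1 time(s)
  13 appears 1 time(s)
  14 appears 3 time(s)
  17 appears 2 time(s)
Maximum frequency is 3.
Only 14 reaches that frequency, so it is the mode.
Final answer: 14


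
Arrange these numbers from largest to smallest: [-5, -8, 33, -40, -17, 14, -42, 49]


Original list: [-5, -8, 33, -40, -17, 14, -42, 49]
Repeatedly take the largest remaining element:
  Remaining [-5, -8, 33, -40, -17, 14, -42, 49] -> largest is 49
  Remaining [-5, -8, 33, -40, -17, 14, -42] -> largest is 33
  Remaining [-5, -8, -40, -17, 14, -42] -> largest is 14
  Remaining [-5, -8, -40, -17, -42] -> largest is -5
  Remaining [-8, -40, -17, -42] -> largest is -8
  Remaining [-40, -17, -42] -> largest is -17
  Remaining [-40, -42] -> largest is -40
  Remaining [-42] -> largest is -42
Collecting the picks in order gives the descending list.
Final answer: [49, 33, 14, -5, -8, -17, -40, -42]


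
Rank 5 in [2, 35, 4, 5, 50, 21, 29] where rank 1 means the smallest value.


Sort ascending: [2, 4, 5, 21, 29, 35, 50]
Find 5 in the sorted list.
5 is at position 3 (1-indexed).
Final answer: 3


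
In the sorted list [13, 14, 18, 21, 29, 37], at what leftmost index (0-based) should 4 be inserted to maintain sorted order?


List is sorted: [13, 14, 18, 21, 29, 37]
We need the leftmost position where 4 can be inserted, i.e. the first index whose element is >= 4 (or the end of the list if none is).
Binary search with low=0, high=6 (0-based indices):
  low=0, high=6, mid=3: a[3]=21 >= 4, so high = 3
  low=0, high=3, mid=1: a[1]=14 >= 4, so high = 1
  low=0, high=1, mid=0: a[0]=13 >= 4, so high = 0
Now low = high = 0, so the insertion index is 0.
Final answer: 0


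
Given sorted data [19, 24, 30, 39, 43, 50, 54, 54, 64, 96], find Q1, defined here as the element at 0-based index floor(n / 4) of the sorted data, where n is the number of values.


The list has n = 10 elements.
Q1 index = floor(10 / 4) = floor(2.5) = 2
Counting from index 0 in the sorted data, the element at index 2 is 30.
Final answer: 30


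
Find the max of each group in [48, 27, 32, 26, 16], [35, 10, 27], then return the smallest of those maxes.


Find max of each group:
  Group 1: [48, 27, 32, 26, 16] -> max = 48
  Group 2: [35, 10, 27] -> max = 35
Maxes: [48, 35]
Minimum of maxes = 35
Final answer: 35


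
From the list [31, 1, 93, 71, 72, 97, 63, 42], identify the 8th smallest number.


Sort ascending: [1, 31, 42, 63, 71, 72, 93, 97]
The 8th element (1-indexed) is at index 7.
Value = 97
Final answer: 97


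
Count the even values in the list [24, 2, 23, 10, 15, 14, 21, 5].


Check each element:
  24 is even
  2 is even
  23 is odd
  10 is even
  15 is odd
  14 is even
  21 is odd
  5 is odd
Evens: [24, 2, 10, 14]
Count of evens = 4
Final answer: 4


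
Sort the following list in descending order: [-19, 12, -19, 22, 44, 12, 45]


Original list: [-19, 12, -19, 22, 44, 12, 45]
Repeatedly take the largest remaining element:
  Remaining [-19, 12, -19, 22, 44, 12, 45] -> largest is 45
  Remaining [-19, 12, -19, 22, 44, 12] -> largest is 44
  Remaining [-19, 12, -19, 22, 12] -> largest is 22
  Remaining [-19, 12, -19, 12] -> largest is 12
  Remaining [-19, -19, 12] -> largest is 12
  Remaining [-19, -19] -> largest is -19
  Remaining [-19] -> largest is -19
Collecting the picks in order gives the descending list.
Final answer: [45, 44, 22, 12, 12, -19, -19]


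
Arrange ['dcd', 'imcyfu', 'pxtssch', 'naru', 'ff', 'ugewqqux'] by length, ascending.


Compute lengths:
  'dcd' has length 3
  'imcyfu' has length 6
  'pxtssch' has length 7
  'naru' has length 4
  'ff' has length 2
  'ugewqqux' has length 8
Lengths in increasing order: 2 < 3 < 4 < 6 < 7 < 8
Listing the words in that order gives the answer.
Final answer: ['ff', 'dcd', 'naru', 'imcyfu', 'pxtssch', 'ugewqqux']


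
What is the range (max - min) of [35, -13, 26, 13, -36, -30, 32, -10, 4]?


Maximum value: 35
Minimum value: -36
Range = 35 - (-36) = 71
Final answer: 71


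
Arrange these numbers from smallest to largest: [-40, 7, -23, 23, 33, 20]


Original list: [-40, 7, -23, 23, 33, 20]
Repeatedly take the smallest remaining element:
  Remaining [-40, 7, -23, 23, 33, 20] -> smallest is -40
  Remaining [7, -23, 23, 33, 20] -> smallest is -23
  Remaining [7, 23, 33, 20] -> smallest is 7
  Remaining [23, 33, 20] -> smallest is 20
  Remaining [23, 33] -> smallest is 23
  Remaining [33] -> smallest is 33
Collecting the picks in order gives the sorted list.
Final answer: [-40, -23, 7, 20, 23, 33]


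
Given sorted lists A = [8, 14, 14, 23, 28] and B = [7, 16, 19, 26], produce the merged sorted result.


List A: [8, 14, 14, 23, 28]
List B: [7, 16, 19, 26]
Repeatedly compare the front elements and take the smaller:
  8 vs 7 -> take 7
  8 vs 16 -> take 8
  14 vs 16 -> take 14
  14 vs 16 -> take 14
  23 vs 16 -> take 16
  23 vs 19 -> take 19
  23 vs 26 -> take 23
  28 vs 26 -> take 26
  B is exhausted; append the rest of A: [28]
Final answer: [7, 8, 14, 14, 16, 19, 23, 26, 28]


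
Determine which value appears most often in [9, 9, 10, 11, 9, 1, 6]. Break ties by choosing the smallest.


Count the frequency of each value:
  1 appears 1 time(s)
  6 appears 1 time(s)
  9 appears 3 time(s)
  10 appears 1 time(s)
  11 appears 1 time(s)
Maximum frequency is 3.
Only 9 reaches that frequency, so it is the mode.
Final answer: 9


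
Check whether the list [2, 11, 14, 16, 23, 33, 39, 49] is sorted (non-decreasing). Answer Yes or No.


Check consecutive pairs:
  2 <= 11? True
  11 <= 14? True
  14 <= 16? True
  16 <= 23? True
  23 <= 33? True
  33 <= 39? True
  39 <= 49? True
Every consecutive pair is in order, so the list is non-decreasing.
Final answer: Yes


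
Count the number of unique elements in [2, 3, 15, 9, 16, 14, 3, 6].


List all unique values:
Distinct values: [2, 3, 6, 9, 14, 15, 16]
Count = 7
Final answer: 7


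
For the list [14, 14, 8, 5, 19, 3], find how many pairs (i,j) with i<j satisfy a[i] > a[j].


For each element, count the later elements that are smaller than it:
  14 (index 0): smaller elements after it = [8, 5, 3] -> 3
  14 (index 1): smaller elements after it = [8, 5, 3] -> 3
  8 (index 2): smaller elements after it = [5, 3] -> 2
  5 (index 3): smaller elements after it = [3] -> 1
  19 (index 4): smaller elements after it = [3] -> 1
Total inversions = 3 + 3 + 2 + 1 + 1 = 10
Final answer: 10


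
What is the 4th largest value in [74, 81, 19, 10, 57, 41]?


Sort descending: [81, 74, 57, 41, 19, 10]
The 4th element (1-indexed) is at index 3.
Value = 41
Final answer: 41


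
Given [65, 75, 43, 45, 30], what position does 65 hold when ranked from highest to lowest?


Sort descending: [75, 65, 45, 43, 30]
Find 65 in the sorted list.
65 is at position 2.
Final answer: 2


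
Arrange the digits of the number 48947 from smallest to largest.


The number 48947 has digits: 4, 8, 9, 4, 7
Sorted: 4, 4, 7, 8, 9
Joining the sorted digits gives the result.
Final answer: 44789


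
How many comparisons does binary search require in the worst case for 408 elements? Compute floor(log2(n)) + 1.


Binary search halves the search space each step.
Maximum comparisons = floor(log2(408)) + 1
log2(408) = 8.6724
floor(log2(408)) = 8, so 8 + 1 = 9
Final answer: 9


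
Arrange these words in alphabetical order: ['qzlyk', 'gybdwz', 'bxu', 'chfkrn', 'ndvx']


Compare strings character by character (the first differing letter decides):
  'bxu' < 'chfkrn' since 'b' < 'c' at position 1
  'chfkrn' < 'gybdwz' since 'c' < 'g' at position 1
  'gybdwz' < 'ndvx' since 'g' < 'n' at position 1
  'ndvx' < 'qzlyk' since 'n' < 'q' at position 1
Chaining these comparisons gives the alphabetical order.
Final answer: ['bxu', 'chfkrn', 'gybdwz', 'ndvx', 'qzlyk']


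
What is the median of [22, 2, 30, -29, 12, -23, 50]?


First, sort the list: [-29, -23, 2, 12, 22, 30, 50]
The list has 7 elements (odd count).
The middle index is 3 (0-based), and the element there is 12.
Final answer: 12


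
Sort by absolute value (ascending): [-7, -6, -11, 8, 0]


Compute absolute values:
  |-7| = 7
  |-6| = 6
  |-11| = 11
  |8| = 8
  |0| = 0
Absolute values in increasing order: 0 < 6 < 7 < 8 < 11
Listing the original numbers in that order gives the answer.
Final answer: [0, -6, -7, 8, -11]


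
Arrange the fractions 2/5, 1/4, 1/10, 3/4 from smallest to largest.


Convert to decimal for comparison:
  2/5 = 0.4
  1/4 = 0.25
  1/10 = 0.1
  3/4 = 0.75
Decimals in increasing order: 0.1 < 0.25 < 0.4 < 0.75
Writing each back as its fraction gives the sorted order.
Final answer: 1/10, 1/4, 2/5, 3/4


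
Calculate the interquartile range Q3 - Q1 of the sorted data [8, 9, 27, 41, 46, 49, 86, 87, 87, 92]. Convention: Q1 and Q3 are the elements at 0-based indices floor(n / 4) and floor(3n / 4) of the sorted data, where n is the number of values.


The data has n = 10 elements.
Q1 index = floor(10 / 4) = floor(2.5) = 2; Q3 index = floor(3 * 10 / 4) = floor(7.5) = 7
Q1 = element at index 2 = 27
Q3 = element at index 7 = 87
IQR = 87 - 27 = 60
Final answer: 60


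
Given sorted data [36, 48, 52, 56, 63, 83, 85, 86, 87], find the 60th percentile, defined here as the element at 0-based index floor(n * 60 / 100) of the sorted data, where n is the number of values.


The dataset has n = 9 elements.
Index = floor(9 * 60 / 100) = floor(540 / 100) = floor(5.4) = 5
Counting from index 0 in the sorted data, the element at index 5 is 83.
Final answer: 83


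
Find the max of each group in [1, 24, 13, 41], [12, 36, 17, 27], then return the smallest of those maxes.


Find max of each group:
  Group 1: [1, 24, 13, 41] -> max = 41
  Group 2: [12, 36, 17, 27] -> max = 36
Maxes: [41, 36]
Minimum of maxes = 36
Final answer: 36


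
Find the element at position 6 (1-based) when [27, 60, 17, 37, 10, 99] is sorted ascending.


Sort ascending: [10, 17, 27, 37, 60, 99]
The 6th element (1-indexed) is at index 5.
Value = 99
Final answer: 99


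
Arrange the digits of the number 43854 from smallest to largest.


The number 43854 has digits: 4, 3, 8, 5, 4
Sorted: 3, 4, 4, 5, 8
Joining the sorted digits gives the result.
Final answer: 34458


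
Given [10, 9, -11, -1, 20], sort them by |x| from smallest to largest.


Compute absolute values:
  |10| = 10
  |9| = 9
  |-11| = 11
  |-1| = 1
  |20| = 20
Absolute values in increasing order: 1 < 9 < 10 < 11 < 20
Listing the original numbers in that order gives the answer.
Final answer: [-1, 9, 10, -11, 20]


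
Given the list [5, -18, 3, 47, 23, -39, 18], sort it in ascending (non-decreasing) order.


Original list: [5, -18, 3, 47, 23, -39, 18]
Repeatedly take the smallest remaining element:
  Remaining [5, -18, 3, 47, 23, -39, 18] -> smallest is -39
  Remaining [5, -18, 3, 47, 23, 18] -> smallest is -18
  Remaining [5, 3, 47, 23, 18] -> smallest is 3
  Remaining [5, 47, 23, 18] -> smallest is 5
  Remaining [47, 23, 18] -> smallest is 18
  Remaining [47, 23] -> smallest is 23
  Remaining [47] -> smallest is 47
Collecting the picks in order gives the sorted list.
Final answer: [-39, -18, 3, 5, 18, 23, 47]


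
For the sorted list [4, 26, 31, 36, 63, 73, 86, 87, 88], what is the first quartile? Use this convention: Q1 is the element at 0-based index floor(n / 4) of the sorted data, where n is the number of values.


The list has n = 9 elements.
Q1 index = floor(9 / 4) = floor(2.25) = 2
Counting from index 0 in the sorted data, the element at index 2 is 31.
Final answer: 31


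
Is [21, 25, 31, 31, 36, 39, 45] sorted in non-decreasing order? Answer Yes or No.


Check consecutive pairs:
  21 <= 25? True
  25 <= 31? True
  31 <= 31? True
  31 <= 36? True
  36 <= 39? True
  39 <= 45? True
Every consecutive pair is in order, so the list is non-decreasing.
Final answer: Yes


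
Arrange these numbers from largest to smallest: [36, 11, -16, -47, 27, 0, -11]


Original list: [36, 11, -16, -47, 27, 0, -11]
Repeatedly take the largest remaining element:
  Remaining [36, 11, -16, -47, 27, 0, -11] -> largest is 36
  Remaining [11, -16, -47, 27, 0, -11] -> largest is 27
  Remaining [11, -16, -47, 0, -11] -> largest is 11
  Remaining [-16, -47, 0, -11] -> largest is 0
  Remaining [-16, -47, -11] -> largest is -11
  Remaining [-16, -47] -> largest is -16
  Remaining [-47] -> largest is -47
Collecting the picks in order gives the descending list.
Final answer: [36, 27, 11, 0, -11, -16, -47]


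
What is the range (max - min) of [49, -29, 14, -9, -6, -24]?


Maximum value: 49
Minimum value: -29
Range = 49 - (-29) = 78
Final answer: 78


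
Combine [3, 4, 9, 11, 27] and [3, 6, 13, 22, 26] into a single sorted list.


List A: [3, 4, 9, 11, 27]
List B: [3, 6, 13, 22, 26]
Repeatedly compare the front elements and take the smaller:
  3 vs 3 -> take 3
  4 vs 3 -> take 3
  4 vs 6 -> take 4
  9 vs 6 -> take 6
  9 vs 13 -> take 9
  11 vs 13 -> take 11
  27 vs 13 -> take 13
  27 vs 22 -> take 22
  27 vs 26 -> take 26
  B is exhausted; append the rest of A: [27]
Final answer: [3, 3, 4, 6, 9, 11, 13, 22, 26, 27]


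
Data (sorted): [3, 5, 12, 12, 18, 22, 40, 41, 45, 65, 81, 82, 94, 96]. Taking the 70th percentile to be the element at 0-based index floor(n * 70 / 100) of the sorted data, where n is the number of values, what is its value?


The dataset has n = 14 elements.
Index = floor(14 * 70 / 100) = floor(980 / 100) = floor(9.8) = 9
Counting from index 0 in the sorted data, the element at index 9 is 65.
Final answer: 65


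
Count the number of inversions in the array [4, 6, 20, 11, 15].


For each element, count the later elements that are smaller than it:
  4 (index 0): smaller elements after it = [] -> 0
  6 (index 1): smaller elements after it = [] -> 0
  20 (index 2): smaller elements after it = [11, 15] -> 2
  11 (index 3): smaller elements after it = [] -> 0
Total inversions = 0 + 0 + 2 + 0 = 2
Final answer: 2


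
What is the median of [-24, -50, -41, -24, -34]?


First, sort the list: [-50, -41, -34, -24, -24]
The list has 5 elements (odd count).
The middle index is 2 (0-based), and the element there is -34.
Final answer: -34


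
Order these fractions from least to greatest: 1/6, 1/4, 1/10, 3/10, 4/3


Convert to decimal for comparison:
  1/6 = 0.1667
  1/4 = 0.25
  1/10 = 0.1
  3/10 = 0.3
  4/3 = 1.3333
Decimals in increasing order: 0.1 < 0.1667 < 0.25 < 0.3 < 1.3333
Writing each back as its fraction gives the sorted order.
Final answer: 1/10, 1/6, 1/4, 3/10, 4/3


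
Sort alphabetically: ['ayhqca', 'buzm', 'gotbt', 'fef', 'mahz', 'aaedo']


Compare strings character by character (the first differing letter decides):
  'aaedo' < 'ayhqca' since 'a' < 'y' at position 2
  'ayhqca' < 'buzm' since 'a' < 'b' at position 1
  'buzm' < 'fef' since 'b' < 'f' at position 1
  'fef' < 'gotbt' since 'f' < 'g' at position 1
  'gotbt' < 'mahz' since 'g' < 'm' at position 1
Chaining these comparisons gives the alphabetical order.
Final answer: ['aaedo', 'ayhqca', 'buzm', 'fef', 'gotbt', 'mahz']


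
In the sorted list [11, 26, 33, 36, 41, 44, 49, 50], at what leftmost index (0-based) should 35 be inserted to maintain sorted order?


List is sorted: [11, 26, 33, 36, 41, 44, 49, 50]
We need the leftmost position where 35 can be inserted, i.e. the first index whose element is >= 35 (or the end of the list if none is).
Binary search with low=0, high=8 (0-based indices):
  low=0, high=8, mid=4: a[4]=41 >= 35, so high = 4
  low=0, high=4, mid=2: a[2]=33 < 35, so low = 3
  low=3, high=4, mid=3: a[3]=36 >= 35, so high = 3
Now low = high = 3, so the insertion index is 3.
Final answer: 3


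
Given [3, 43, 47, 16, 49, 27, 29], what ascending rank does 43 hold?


Sort ascending: [3, 16, 27, 29, 43, 47, 49]
Find 43 in the sorted list.
43 is at position 5 (1-indexed).
Final answer: 5


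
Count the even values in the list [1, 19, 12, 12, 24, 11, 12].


Check each element:
  1 is odd
  19 is odd
  12 is even
  12 is even
  24 is even
  11 is odd
  12 is even
Evens: [12, 12, 24, 12]
Count of evens = 4
Final answer: 4


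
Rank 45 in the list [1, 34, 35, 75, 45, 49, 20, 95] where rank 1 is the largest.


Sort descending: [95, 75, 49, 45, 35, 34, 20, 1]
Find 45 in the sorted list.
45 is at position 4.
Final answer: 4


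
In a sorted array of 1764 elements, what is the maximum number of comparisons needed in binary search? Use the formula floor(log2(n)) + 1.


Binary search halves the search space each step.
Maximum comparisons = floor(log2(1764)) + 1
log2(1764) = 10.7846
floor(log2(1764)) = 10, so 10 + 1 = 11
Final answer: 11


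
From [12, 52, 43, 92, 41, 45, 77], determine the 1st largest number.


Sort descending: [92, 77, 52, 45, 43, 41, 12]
The 1st element (1-indexed) is at index 0.
Value = 92
Final answer: 92


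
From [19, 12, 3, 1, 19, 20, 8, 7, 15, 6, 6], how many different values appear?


List all unique values:
Distinct values: [1, 3, 6, 7, 8, 12, 15, 19, 20]
Count = 9
Final answer: 9


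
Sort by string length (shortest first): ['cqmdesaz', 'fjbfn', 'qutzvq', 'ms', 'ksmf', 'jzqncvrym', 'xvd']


Compute lengths:
  'cqmdesaz' has length 8
  'fjbfn' has length 5
  'qutzvq' has length 6
  'ms' has length 2
  'ksmf' has length 4
  'jzqncvrym' has length 9
  'xvd' has length 3
Lengths in increasing order: 2 < 3 < 4 < 5 < 6 < 8 < 9
Listing the words in that order gives the answer.
Final answer: ['ms', 'xvd', 'ksmf', 'fjbfn', 'qutzvq', 'cqmdesaz', 'jzqncvrym']


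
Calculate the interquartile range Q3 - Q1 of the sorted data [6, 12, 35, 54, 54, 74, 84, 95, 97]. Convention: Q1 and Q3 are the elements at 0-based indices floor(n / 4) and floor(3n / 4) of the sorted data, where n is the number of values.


The data has n = 9 elements.
Q1 index = floor(9 / 4) = floor(2.25) = 2; Q3 index = floor(3 * 9 / 4) = floor(6.75) = 6
Q1 = element at index 2 = 35
Q3 = element at index 6 = 84
IQR = 84 - 35 = 49
Final answer: 49


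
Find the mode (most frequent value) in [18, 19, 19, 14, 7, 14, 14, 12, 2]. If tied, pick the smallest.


Count the frequency of each value:
  2 appears 1 time(s)
  7 appears 1 time(s)
  12 appears 1 time(s)
  14 appears 3 time(s)
  18 appears 1 time(s)
  19 appears 2 time(s)
Maximum frequency is 3.
Only 14 reaches that frequency, so it is the mode.
Final answer: 14


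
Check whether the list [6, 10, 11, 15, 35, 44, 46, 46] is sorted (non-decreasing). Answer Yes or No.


Check consecutive pairs:
  6 <= 10? True
  10 <= 11? True
  11 <= 15? True
  15 <= 35? True
  35 <= 44? True
  44 <= 46? True
  46 <= 46? True
Every consecutive pair is in order, so the list is non-decreasing.
Final answer: Yes


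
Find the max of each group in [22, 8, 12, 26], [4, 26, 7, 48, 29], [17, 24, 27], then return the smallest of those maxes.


Find max of each group:
  Group 1: [22, 8, 12, 26] -> max = 26
  Group 2: [4, 26, 7, 48, 29] -> max = 48
  Group 3: [17, 24, 27] -> max = 27
Maxes: [26, 48, 27]
Minimum of maxes = 26
Final answer: 26


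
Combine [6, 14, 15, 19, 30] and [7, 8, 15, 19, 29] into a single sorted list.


List A: [6, 14, 15, 19, 30]
List B: [7, 8, 15, 19, 29]
Repeatedly compare the front elements and take the smaller:
  6 vs 7 -> take 6
  14 vs 7 -> take 7
  14 vs 8 -> take 8
  14 vs 15 -> take 14
  15 vs 15 -> take 15
  19 vs 15 -> take 15
  19 vs 19 -> take 19
  30 vs 19 -> take 19
  30 vs 29 -> take 29
  B is exhausted; append the rest of A: [30]
Final answer: [6, 7, 8, 14, 15, 15, 19, 19, 29, 30]


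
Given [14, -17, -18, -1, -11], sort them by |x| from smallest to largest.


Compute absolute values:
  |14| = 14
  |-17| = 17
  |-18| = 18
  |-1| = 1
  |-11| = 11
Absolute values in increasing order: 1 < 11 < 14 < 17 < 18
Listing the original numbers in that order gives the answer.
Final answer: [-1, -11, 14, -17, -18]


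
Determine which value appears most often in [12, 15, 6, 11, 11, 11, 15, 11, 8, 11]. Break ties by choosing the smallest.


Count the frequency of each value:
  6 appears 1 time(s)
  8 appears 1 time(s)
  11 appears 5 time(s)
  12 appears 1 time(s)
  15 appears 2 time(s)
Maximum frequency is 5.
Only 11 reaches that frequency, so it is the mode.
Final answer: 11


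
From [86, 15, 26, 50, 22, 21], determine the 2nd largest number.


Sort descending: [86, 50, 26, 22, 21, 15]
The 2nd element (1-indexed) is at index 1.
Value = 50
Final answer: 50


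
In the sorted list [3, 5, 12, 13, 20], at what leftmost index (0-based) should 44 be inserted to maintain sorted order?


List is sorted: [3, 5, 12, 13, 20]
We need the leftmost position where 44 can be inserted, i.e. the first index whose element is >= 44 (or the end of the list if none is).
Binary search with low=0, high=5 (0-based indices):
  low=0, high=5, mid=2: a[2]=12 < 44, so low = 3
  low=3, high=5, mid=4: a[4]=20 < 44, so low = 5
Now low = high = 5, so the insertion index is 5.
Final answer: 5


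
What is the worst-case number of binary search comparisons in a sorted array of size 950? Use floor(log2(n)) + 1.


Binary search halves the search space each step.
Maximum comparisons = floor(log2(950)) + 1
log2(950) = 9.8918
floor(log2(950)) = 9, so 9 + 1 = 10
Final answer: 10


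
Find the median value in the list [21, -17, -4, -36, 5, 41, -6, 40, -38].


First, sort the list: [-38, -36, -17, -6, -4, 5, 21, 40, 41]
The list has 9 elements (odd count).
The middle index is 4 (0-based), and the element there is -4.
Final answer: -4


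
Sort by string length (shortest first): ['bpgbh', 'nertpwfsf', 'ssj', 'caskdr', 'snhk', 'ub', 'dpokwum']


Compute lengths:
  'bpgbh' has length 5
  'nertpwfsf' has length 9
  'ssj' has length 3
  'caskdr' has length 6
  'snhk' has length 4
  'ub' has length 2
  'dpokwum' has length 7
Lengths in increasing order: 2 < 3 < 4 < 5 < 6 < 7 < 9
Listing the words in that order gives the answer.
Final answer: ['ub', 'ssj', 'snhk', 'bpgbh', 'caskdr', 'dpokwum', 'nertpwfsf']


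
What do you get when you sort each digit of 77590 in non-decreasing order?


The number 77590 has digits: 7, 7, 5, 9, 0
Sorted: 0, 5, 7, 7, 9
Joining the sorted digits gives the result.
Final answer: 05779


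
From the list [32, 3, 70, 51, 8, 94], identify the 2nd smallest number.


Sort ascending: [3, 8, 32, 51, 70, 94]
The 2nd element (1-indexed) is at index 1.
Value = 8
Final answer: 8


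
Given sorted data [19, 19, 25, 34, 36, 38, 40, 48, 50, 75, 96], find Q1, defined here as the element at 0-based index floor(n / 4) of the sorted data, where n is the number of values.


The list has n = 11 elements.
Q1 index = floor(11 / 4) = floor(2.75) = 2
Counting from index 0 in the sorted data, the element at index 2 is 25.
Final answer: 25


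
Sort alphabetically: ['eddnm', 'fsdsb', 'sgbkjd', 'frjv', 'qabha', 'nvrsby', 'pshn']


Compare strings character by character (the first differing letter decides):
  'eddnm' < 'frjv' since 'e' < 'f' at position 1
  'frjv' < 'fsdsb' since 'r' < 's' at position 2
  'fsdsb' < 'nvrsby' since 'f' < 'n' at position 1
  'nvrsby' < 'pshn' since 'n' < 'p' at position 1
  'pshn' < 'qabha' since 'p' < 'q' at position 1
  'qabha' < 'sgbkjd' since 'q' < 's' at position 1
Chaining these comparisons gives the alphabetical order.
Final answer: ['eddnm', 'frjv', 'fsdsb', 'nvrsby', 'pshn', 'qabha', 'sgbkjd']


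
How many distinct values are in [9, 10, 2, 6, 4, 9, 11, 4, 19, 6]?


List all unique values:
Distinct values: [2, 4, 6, 9, 10, 11, 19]
Count = 7
Final answer: 7


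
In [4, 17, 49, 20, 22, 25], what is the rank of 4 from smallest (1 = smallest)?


Sort ascending: [4, 17, 20, 22, 25, 49]
Find 4 in the sorted list.
4 is at position 1 (1-indexed).
Final answer: 1


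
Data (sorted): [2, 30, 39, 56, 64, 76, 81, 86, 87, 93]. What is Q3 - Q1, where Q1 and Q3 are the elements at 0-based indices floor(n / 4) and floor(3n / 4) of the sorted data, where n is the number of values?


The data has n = 10 elements.
Q1 index = floor(10 / 4) = floor(2.5) = 2; Q3 index = floor(3 * 10 / 4) = floor(7.5) = 7
Q1 = element at index 2 = 39
Q3 = element at index 7 = 86
IQR = 86 - 39 = 47
Final answer: 47


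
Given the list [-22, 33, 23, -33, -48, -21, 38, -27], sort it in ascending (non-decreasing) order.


Original list: [-22, 33, 23, -33, -48, -21, 38, -27]
Repeatedly take the smallest remaining element:
  Remaining [-22, 33, 23, -33, -48, -21, 38, -27] -> smallest is -48
  Remaining [-22, 33, 23, -33, -21, 38, -27] -> smallest is -33
  Remaining [-22, 33, 23, -21, 38, -27] -> smallest is -27
  Remaining [-22, 33, 23, -21, 38] -> smallest is -22
  Remaining [33, 23, -21, 38] -> smallest is -21
  Remaining [33, 23, 38] -> smallest is 23
  Remaining [33, 38] -> smallest is 33
  Remaining [38] -> smallest is 38
Collecting the picks in order gives the sorted list.
Final answer: [-48, -33, -27, -22, -21, 23, 33, 38]


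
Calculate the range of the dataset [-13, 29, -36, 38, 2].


Maximum value: 38
Minimum value: -36
Range = 38 - (-36) = 74
Final answer: 74


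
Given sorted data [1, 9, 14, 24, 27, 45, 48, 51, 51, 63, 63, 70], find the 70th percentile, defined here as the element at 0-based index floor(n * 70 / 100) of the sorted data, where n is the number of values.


The dataset has n = 12 elements.
Index = floor(12 * 70 / 100) = floor(840 / 100) = floor(8.4) = 8
Counting from index 0 in the sorted data, the element at index 8 is 51.
Final answer: 51


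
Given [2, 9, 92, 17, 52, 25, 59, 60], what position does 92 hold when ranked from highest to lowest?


Sort descending: [92, 60, 59, 52, 25, 17, 9, 2]
Find 92 in the sorted list.
92 is at position 1.
Final answer: 1


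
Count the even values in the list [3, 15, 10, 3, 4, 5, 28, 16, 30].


Check each element:
  3 is odd
  15 is odd
  10 is even
  3 is odd
  4 is even
  5 is odd
  28 is even
  16 is even
  30 is even
Evens: [10, 4, 28, 16, 30]
Count of evens = 5
Final answer: 5


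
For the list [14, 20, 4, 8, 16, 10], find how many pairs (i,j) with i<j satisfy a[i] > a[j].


For each element, count the later elements that are smaller than it:
  14 (index 0): smaller elements after it = [4, 8, 10] -> 3
  20 (index 1): smaller elements after it = [4, 8, 16, 10] -> 4
  4 (index 2): smaller elements after it = [] -> 0
  8 (index 3): smaller elements after it = [] -> 0
  16 (index 4): smaller elements after it = [10] -> 1
Total inversions = 3 + 4 + 0 + 0 + 1 = 8
Final answer: 8


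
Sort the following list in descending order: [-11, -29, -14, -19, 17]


Original list: [-11, -29, -14, -19, 17]
Repeatedly take the largest remaining element:
  Remaining [-11, -29, -14, -19, 17] -> largest is 17
  Remaining [-11, -29, -14, -19] -> largest is -11
  Remaining [-29, -14, -19] -> largest is -14
  Remaining [-29, -19] -> largest is -19
  Remaining [-29] -> largest is -29
Collecting the picks in order gives the descending list.
Final answer: [17, -11, -14, -19, -29]


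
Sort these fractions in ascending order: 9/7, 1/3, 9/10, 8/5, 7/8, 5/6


Convert to decimal for comparison:
  9/7 = 1.2857
  1/3 = 0.3333
  9/10 = 0.9
  8/5 = 1.6
  7/8 = 0.875
  5/6 = 0.8333
Decimals in increasing order: 0.3333 < 0.8333 < 0.875 < 0.9 < 1.2857 < 1.6
Writing each back as its fraction gives the sorted order.
Final answer: 1/3, 5/6, 7/8, 9/10, 9/7, 8/5


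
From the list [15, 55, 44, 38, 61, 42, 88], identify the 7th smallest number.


Sort ascending: [15, 38, 42, 44, 55, 61, 88]
The 7th element (1-indexed) is at index 6.
Value = 88
Final answer: 88


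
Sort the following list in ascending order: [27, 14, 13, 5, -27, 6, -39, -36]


Original list: [27, 14, 13, 5, -27, 6, -39, -36]
Repeatedly take the smallest remaining element:
  Remaining [27, 14, 13, 5, -27, 6, -39, -36] -> smallest is -39
  Remaining [27, 14, 13, 5, -27, 6, -36] -> smallest is -36
  Remaining [27, 14, 13, 5, -27, 6] -> smallest is -27
  Remaining [27, 14, 13, 5, 6] -> smallest is 5
  Remaining [27, 14, 13, 6] -> smallest is 6
  Remaining [27, 14, 13] -> smallest is 13
  Remaining [27, 14] -> smallest is 14
  Remaining [27] -> smallest is 27
Collecting the picks in order gives the sorted list.
Final answer: [-39, -36, -27, 5, 6, 13, 14, 27]


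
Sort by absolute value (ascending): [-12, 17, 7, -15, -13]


Compute absolute values:
  |-12| = 12
  |17| = 17
  |7| = 7
  |-15| = 15
  |-13| = 13
Absolute values in increasing order: 7 < 12 < 13 < 15 < 17
Listing the original numbers in that order gives the answer.
Final answer: [7, -12, -13, -15, 17]


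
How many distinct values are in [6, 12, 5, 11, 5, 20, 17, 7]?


List all unique values:
Distinct values: [5, 6, 7, 11, 12, 17, 20]
Count = 7
Final answer: 7


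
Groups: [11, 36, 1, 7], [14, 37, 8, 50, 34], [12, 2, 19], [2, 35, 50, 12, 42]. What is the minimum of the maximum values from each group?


Find max of each group:
  Group 1: [11, 36, 1, 7] -> max = 36
  Group 2: [14, 37, 8, 50, 34] -> max = 50
  Group 3: [12, 2, 19] -> max = 19
  Group 4: [2, 35, 50, 12, 42] -> max = 50
Maxes: [36, 50, 19, 50]
Minimum of maxes = 19
Final answer: 19
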